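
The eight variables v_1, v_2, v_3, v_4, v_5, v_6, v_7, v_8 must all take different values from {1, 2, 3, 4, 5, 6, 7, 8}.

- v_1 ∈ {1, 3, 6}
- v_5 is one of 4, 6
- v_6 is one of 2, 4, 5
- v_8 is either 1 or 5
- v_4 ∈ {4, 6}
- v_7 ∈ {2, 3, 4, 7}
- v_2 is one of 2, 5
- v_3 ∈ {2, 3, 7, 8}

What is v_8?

1

Among the 8 variables, 8 fits only v_3 (and all 8 values in {1, 2, 3, 4, 5, 6, 7, 8} must be used), so v_3 = 8.
Among the 7 still-open variables, 7 fits only v_7 (and all 7 values in {1, 2, 3, 4, 5, 6, 7} must be used), so v_7 = 7.
The 6 still-open variables together cover exactly {1, 2, 3, 4, 5, 6} — 6 values for 6 variables — and 3 appears only in v_1's list, so v_1 = 3.
The 5 still-open variables together cover exactly {1, 2, 4, 5, 6} — 5 values for 5 variables — and 1 appears only in v_8's list, so v_8 = 1.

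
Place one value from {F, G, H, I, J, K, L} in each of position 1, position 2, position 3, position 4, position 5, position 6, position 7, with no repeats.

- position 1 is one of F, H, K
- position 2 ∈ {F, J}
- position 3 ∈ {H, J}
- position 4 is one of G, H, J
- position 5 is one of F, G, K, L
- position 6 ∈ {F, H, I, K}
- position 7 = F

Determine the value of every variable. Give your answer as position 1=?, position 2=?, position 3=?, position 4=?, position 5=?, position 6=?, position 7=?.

position 1=K, position 2=J, position 3=H, position 4=G, position 5=L, position 6=I, position 7=F

position 7's domain is down to {F}, so position 7 = F. Strike F from position 1, position 2, position 5, position 6.
position 2's domain is down to {J}, so position 2 = J. Strike J from position 3, position 4.
That leaves position 3 = H. Strike H from position 1, position 4, position 6.
position 4 must be G (only option left). Eliminate G elsewhere: position 5.
position 1 must be K (only option left). Remove K from position 5, position 6.
position 5 has just one choice, so position 5 = L.
position 6 must be I (only option left).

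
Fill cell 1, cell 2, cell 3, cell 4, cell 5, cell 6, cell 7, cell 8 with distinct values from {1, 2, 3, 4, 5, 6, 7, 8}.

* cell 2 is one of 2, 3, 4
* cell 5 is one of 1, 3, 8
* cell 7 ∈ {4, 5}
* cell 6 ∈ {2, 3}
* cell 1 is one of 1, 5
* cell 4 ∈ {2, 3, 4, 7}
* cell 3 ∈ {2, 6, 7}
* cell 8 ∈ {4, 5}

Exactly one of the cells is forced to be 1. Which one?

The 8 variables together cover exactly {1, 2, 3, 4, 5, 6, 7, 8} — 8 values for 8 variables — and 6 appears only in cell 3's list, so cell 3 = 6.
The 7 still-open variables together cover exactly {1, 2, 3, 4, 5, 7, 8} — 7 values for 7 variables — and 7 appears only in cell 4's list, so cell 4 = 7.
The 6 still-open variables draw from only 6 values {1, 2, 3, 4, 5, 8}, so each is used; only cell 5 can be 8, hence cell 5 = 8.
Among the 5 still-open variables, 1 fits only cell 1 (and all 5 values in {1, 2, 3, 4, 5} must be used), so cell 1 = 1.

cell 1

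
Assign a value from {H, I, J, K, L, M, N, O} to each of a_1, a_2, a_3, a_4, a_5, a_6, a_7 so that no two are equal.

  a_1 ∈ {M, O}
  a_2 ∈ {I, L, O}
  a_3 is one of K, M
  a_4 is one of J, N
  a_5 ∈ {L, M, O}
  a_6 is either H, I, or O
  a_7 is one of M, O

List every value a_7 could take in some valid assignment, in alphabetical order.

M, O

a_1 and a_7 between them cover only {M, O} — a naked pair. Remove those values from a_2, a_3, a_5, a_6.
a_3 must be K (only option left).
a_5's domain is down to {L}, so a_5 = L. Eliminate L elsewhere: a_2.
a_2's domain is down to {I}, so a_2 = I. Strike I from a_6.
a_6 has just one choice, so a_6 = H.
No further eliminations apply; a_7 can still be any of M, O.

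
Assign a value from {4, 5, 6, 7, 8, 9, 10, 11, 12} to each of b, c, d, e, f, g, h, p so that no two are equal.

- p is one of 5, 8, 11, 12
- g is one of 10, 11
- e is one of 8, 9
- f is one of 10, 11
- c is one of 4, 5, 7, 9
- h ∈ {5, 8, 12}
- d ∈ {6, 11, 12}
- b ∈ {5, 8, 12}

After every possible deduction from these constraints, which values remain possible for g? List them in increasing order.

f and g share exactly the 2 values {10, 11}; by pigeonhole those values go to them, so strike 10, 11 from d, p.
b, h, p between them cover only {5, 8, 12} — a naked triple. Remove those values from c, d, e.
d's domain is down to {6}, so d = 6.
e has just one choice, so e = 9. Remove 9 from c.
No further eliminations apply; g can still be any of 10, 11.

10, 11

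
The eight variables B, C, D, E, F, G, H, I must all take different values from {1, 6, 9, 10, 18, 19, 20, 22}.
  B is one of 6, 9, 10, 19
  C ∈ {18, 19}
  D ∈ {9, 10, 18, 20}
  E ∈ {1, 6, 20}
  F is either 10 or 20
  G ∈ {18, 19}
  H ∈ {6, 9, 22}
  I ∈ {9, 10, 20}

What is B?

6

The 8 variables draw from only 8 values {1, 6, 9, 10, 18, 19, 20, 22}, so each is used; only E can be 1, hence E = 1.
Among the 7 still-open variables, 22 fits only H (and all 7 values in {6, 9, 10, 18, 19, 20, 22} must be used), so H = 22.
The 6 still-open variables draw from only 6 values {6, 9, 10, 18, 19, 20}, so each is used; only B can be 6, hence B = 6.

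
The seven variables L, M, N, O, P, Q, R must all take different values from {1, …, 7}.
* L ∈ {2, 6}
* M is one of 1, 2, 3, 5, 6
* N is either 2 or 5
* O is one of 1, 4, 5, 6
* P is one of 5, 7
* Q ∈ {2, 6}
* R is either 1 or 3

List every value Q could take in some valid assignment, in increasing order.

2, 6

Among the 7 variables, 4 fits only O (and all 7 values in {1, 2, 3, 4, 5, 6, 7} must be used), so O = 4.
Among the 6 still-open variables, 7 fits only P (and all 6 values in {1, 2, 3, 5, 6, 7} must be used), so P = 7.
L and Q share exactly the 2 values {2, 6}; by pigeonhole those values go to them, so strike 2, 6 from M, N.
N has just one choice, so N = 5. So M can't be 5.
No further eliminations apply; Q can still be any of 2, 6.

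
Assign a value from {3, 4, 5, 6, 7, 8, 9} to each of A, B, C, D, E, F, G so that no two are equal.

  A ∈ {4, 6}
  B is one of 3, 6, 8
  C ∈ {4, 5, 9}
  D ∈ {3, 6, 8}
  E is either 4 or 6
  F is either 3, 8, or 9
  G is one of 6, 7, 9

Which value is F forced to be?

The 7 variables draw from only 7 values {3, 4, 5, 6, 7, 8, 9}, so each is used; only C can be 5, hence C = 5.
Among the 6 still-open variables, 7 fits only G (and all 6 values in {3, 4, 6, 7, 8, 9} must be used), so G = 7.
Among the 5 still-open variables, 9 fits only F (and all 5 values in {3, 4, 6, 8, 9} must be used), so F = 9.

9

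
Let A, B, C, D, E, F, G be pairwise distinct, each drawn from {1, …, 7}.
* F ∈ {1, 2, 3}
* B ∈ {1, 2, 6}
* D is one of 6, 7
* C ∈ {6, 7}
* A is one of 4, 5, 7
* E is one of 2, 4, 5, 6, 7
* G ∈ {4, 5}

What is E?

Among the 7 variables, 3 fits only F (and all 7 values in {1, 2, 3, 4, 5, 6, 7} must be used), so F = 3.
The 6 still-open variables together cover exactly {1, 2, 4, 5, 6, 7} — 6 values for 6 variables — and 1 appears only in B's list, so B = 1.
The 5 still-open variables draw from only 5 values {2, 4, 5, 6, 7}, so each is used; only E can be 2, hence E = 2.

2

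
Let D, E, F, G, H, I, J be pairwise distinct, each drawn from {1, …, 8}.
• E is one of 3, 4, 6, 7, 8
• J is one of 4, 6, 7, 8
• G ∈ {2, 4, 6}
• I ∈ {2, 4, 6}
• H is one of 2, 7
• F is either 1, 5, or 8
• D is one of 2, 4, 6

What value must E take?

D, G, I between them cover only {2, 4, 6} — a naked triple. Remove those values from E, H, J.
That leaves H = 7. Strike 7 from E, J.
J's domain is down to {8}, so J = 8. Strike 8 from E, F.
So E = 3.

3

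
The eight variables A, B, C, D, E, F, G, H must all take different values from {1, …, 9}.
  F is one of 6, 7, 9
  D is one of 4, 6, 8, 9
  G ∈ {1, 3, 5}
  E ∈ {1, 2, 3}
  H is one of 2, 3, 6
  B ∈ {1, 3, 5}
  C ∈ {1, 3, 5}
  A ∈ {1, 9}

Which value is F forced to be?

B, C, G share exactly the 3 values {1, 3, 5}; by pigeonhole those values go to them, so strike 1, 3, 5 from A, E, H.
That leaves A = 9. Eliminate 9 elsewhere: D, F.
E's domain is down to {2}, so E = 2. So H can't be 2.
H's domain is down to {6}, so H = 6. So D, F can't be 6.
So F = 7.

7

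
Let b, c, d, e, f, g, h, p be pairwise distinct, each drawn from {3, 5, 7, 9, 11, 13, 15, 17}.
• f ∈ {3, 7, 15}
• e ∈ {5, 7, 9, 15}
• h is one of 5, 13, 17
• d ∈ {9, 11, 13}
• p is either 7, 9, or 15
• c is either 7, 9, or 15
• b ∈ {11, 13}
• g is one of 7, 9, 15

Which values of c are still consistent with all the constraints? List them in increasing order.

The 8 variables draw from only 8 values {3, 5, 7, 9, 11, 13, 15, 17}, so each is used; only f can be 3, hence f = 3.
The 7 still-open variables draw from only 7 values {5, 7, 9, 11, 13, 15, 17}, so each is used; only h can be 17, hence h = 17.
Among the 6 still-open variables, 5 fits only e (and all 6 values in {5, 7, 9, 11, 13, 15} must be used), so e = 5.
c, g, p between them cover only {7, 9, 15} — a naked triple. Remove those values from d.
No further eliminations apply; c can still be any of 7, 9, 15.

7, 9, 15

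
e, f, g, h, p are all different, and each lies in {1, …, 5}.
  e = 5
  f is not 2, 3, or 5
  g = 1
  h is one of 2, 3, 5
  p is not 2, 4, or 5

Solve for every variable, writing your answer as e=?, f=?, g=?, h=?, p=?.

e's domain is down to {5}, so e = 5. Remove 5 from h.
g must be 1 (only option left). Remove 1 from f, p.
p's domain is down to {3}, so p = 3. Strike 3 from h.
That leaves f = 4.
That leaves h = 2.

e=5, f=4, g=1, h=2, p=3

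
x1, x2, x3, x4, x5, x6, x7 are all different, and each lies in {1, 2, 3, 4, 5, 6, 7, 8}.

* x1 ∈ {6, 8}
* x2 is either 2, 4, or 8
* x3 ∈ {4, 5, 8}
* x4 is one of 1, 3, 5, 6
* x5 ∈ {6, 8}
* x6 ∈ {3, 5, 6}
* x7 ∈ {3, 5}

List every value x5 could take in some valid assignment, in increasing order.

6, 8

The 7 variables draw from only 7 values {1, 2, 3, 4, 5, 6, 8}, so each is used; only x4 can be 1, hence x4 = 1.
The 6 still-open variables together cover exactly {2, 3, 4, 5, 6, 8} — 6 values for 6 variables — and 2 appears only in x2's list, so x2 = 2.
The 5 still-open variables draw from only 5 values {3, 4, 5, 6, 8}, so each is used; only x3 can be 4, hence x3 = 4.
x1 and x5 between them cover only {6, 8} — a naked pair. Remove those values from x6.
No further eliminations apply; x5 can still be any of 6, 8.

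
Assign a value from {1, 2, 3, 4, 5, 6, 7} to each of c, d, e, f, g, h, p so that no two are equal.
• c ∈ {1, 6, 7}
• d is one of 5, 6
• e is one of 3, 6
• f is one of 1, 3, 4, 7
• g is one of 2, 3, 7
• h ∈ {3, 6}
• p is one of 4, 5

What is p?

The 7 variables together cover exactly {1, 2, 3, 4, 5, 6, 7} — 7 values for 7 variables — and 2 appears only in g's list, so g = 2.
The 2 variables e and h are confined to {3, 6}, which locks those values in; drop them from c, d, f.
d has just one choice, so d = 5. Remove 5 from p.
So p = 4.

4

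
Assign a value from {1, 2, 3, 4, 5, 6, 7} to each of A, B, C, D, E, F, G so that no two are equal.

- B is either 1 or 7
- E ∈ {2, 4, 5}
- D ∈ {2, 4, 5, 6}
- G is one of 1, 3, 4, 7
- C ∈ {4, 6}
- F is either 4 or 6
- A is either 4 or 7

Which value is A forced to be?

Among the 7 variables, 3 fits only G (and all 7 values in {1, 2, 3, 4, 5, 6, 7} must be used), so G = 3.
Among the 6 still-open variables, 1 fits only B (and all 6 values in {1, 2, 4, 5, 6, 7} must be used), so B = 1.
Among the 5 still-open variables, 7 fits only A (and all 5 values in {2, 4, 5, 6, 7} must be used), so A = 7.

7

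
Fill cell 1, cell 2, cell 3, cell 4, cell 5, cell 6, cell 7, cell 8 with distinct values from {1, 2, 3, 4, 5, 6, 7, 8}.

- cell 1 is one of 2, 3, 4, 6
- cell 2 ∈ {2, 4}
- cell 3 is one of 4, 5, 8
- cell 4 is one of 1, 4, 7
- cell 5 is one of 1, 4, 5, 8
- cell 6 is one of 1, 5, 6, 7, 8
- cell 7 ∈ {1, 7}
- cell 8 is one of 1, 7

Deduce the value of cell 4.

4

The 8 variables draw from only 8 values {1, 2, 3, 4, 5, 6, 7, 8}, so each is used; only cell 1 can be 3, hence cell 1 = 3.
Among the 7 still-open variables, 2 fits only cell 2 (and all 7 values in {1, 2, 4, 5, 6, 7, 8} must be used), so cell 2 = 2.
The 6 still-open variables together cover exactly {1, 4, 5, 6, 7, 8} — 6 values for 6 variables — and 6 appears only in cell 6's list, so cell 6 = 6.
cell 7 and cell 8 between them cover only {1, 7} — a naked pair. Remove those values from cell 4, cell 5.
So cell 4 = 4.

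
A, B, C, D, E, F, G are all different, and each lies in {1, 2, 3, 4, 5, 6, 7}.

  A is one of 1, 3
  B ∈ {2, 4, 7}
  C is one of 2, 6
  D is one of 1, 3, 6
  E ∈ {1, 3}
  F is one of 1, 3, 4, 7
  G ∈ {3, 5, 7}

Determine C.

2

The 7 variables draw from only 7 values {1, 2, 3, 4, 5, 6, 7}, so each is used; only G can be 5, hence G = 5.
A and E share exactly the 2 values {1, 3}; by pigeonhole those values go to them, so strike 1, 3 from D, F.
D must be 6 (only option left). Remove 6 from C.
So C = 2.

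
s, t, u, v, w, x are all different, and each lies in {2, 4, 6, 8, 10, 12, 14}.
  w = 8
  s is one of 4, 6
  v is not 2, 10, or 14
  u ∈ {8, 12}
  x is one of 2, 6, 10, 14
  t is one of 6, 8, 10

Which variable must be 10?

t

w's domain is down to {8}, so w = 8. Remove 8 from t, u, v.
u must be 12 (only option left). Strike 12 from v.
s and v share exactly the 2 values {4, 6}; by pigeonhole those values go to them, so strike 4, 6 from t, x.
So 10 goes to t.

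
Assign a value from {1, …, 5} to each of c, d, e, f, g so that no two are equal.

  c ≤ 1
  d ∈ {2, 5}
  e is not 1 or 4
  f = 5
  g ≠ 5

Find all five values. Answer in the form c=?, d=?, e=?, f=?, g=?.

c=1, d=2, e=3, f=5, g=4

c must be 1 (only option left). Eliminate 1 elsewhere: g.
f's domain is down to {5}, so f = 5. Remove 5 from d, e.
d has just one choice, so d = 2. Remove 2 from e, g.
e must be 3 (only option left). Eliminate 3 elsewhere: g.
That leaves g = 4.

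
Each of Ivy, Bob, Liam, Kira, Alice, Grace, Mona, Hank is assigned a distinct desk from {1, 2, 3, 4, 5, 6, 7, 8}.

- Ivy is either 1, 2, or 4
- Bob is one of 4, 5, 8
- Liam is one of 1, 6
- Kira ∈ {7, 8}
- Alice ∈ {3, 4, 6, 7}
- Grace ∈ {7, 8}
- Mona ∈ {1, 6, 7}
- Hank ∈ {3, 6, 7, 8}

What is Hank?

The 8 variables draw from only 8 values {1, 2, 3, 4, 5, 6, 7, 8}, so each is used; only Ivy can be 2, hence Ivy = 2.
The 7 still-open variables draw from only 7 values {1, 3, 4, 5, 6, 7, 8}, so each is used; only Bob can be 5, hence Bob = 5.
Among the 6 still-open variables, 4 fits only Alice (and all 6 values in {1, 3, 4, 6, 7, 8} must be used), so Alice = 4.
Among the 5 still-open variables, 3 fits only Hank (and all 5 values in {1, 3, 6, 7, 8} must be used), so Hank = 3.

3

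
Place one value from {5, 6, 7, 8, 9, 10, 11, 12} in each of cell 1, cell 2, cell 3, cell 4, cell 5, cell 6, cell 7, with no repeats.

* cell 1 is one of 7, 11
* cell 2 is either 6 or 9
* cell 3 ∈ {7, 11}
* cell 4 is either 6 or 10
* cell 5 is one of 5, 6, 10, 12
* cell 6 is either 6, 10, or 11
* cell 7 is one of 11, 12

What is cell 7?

12

The 7 variables together cover exactly {5, 6, 7, 9, 10, 11, 12} — 7 values for 7 variables — and 5 appears only in cell 5's list, so cell 5 = 5.
Among the 6 still-open variables, 9 fits only cell 2 (and all 6 values in {6, 7, 9, 10, 11, 12} must be used), so cell 2 = 9.
Among the 5 still-open variables, 12 fits only cell 7 (and all 5 values in {6, 7, 10, 11, 12} must be used), so cell 7 = 12.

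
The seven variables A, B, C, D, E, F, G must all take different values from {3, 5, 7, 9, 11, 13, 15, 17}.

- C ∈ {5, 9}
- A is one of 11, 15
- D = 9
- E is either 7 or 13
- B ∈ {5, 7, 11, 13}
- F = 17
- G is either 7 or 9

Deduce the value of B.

11

D has just one choice, so D = 9. So C, G can't be 9.
That leaves F = 17.
G's domain is down to {7}, so G = 7. Strike 7 from B, E.
That leaves C = 5. Remove 5 from B.
E's domain is down to {13}, so E = 13. So B can't be 13.
So B = 11.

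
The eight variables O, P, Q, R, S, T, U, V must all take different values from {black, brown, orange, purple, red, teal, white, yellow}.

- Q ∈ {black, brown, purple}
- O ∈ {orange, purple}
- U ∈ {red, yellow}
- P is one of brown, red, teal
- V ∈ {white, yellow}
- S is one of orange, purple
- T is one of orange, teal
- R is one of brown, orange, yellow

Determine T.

teal

Among the 8 variables, black fits only Q (and all 8 values in {black, brown, orange, purple, red, teal, white, yellow} must be used), so Q = black.
The 7 still-open variables together cover exactly {brown, orange, purple, red, teal, white, yellow} — 7 values for 7 variables — and white appears only in V's list, so V = white.
O and S share exactly the 2 values {orange, purple}; by pigeonhole those values go to them, so strike orange, purple from R, T.
So T = teal.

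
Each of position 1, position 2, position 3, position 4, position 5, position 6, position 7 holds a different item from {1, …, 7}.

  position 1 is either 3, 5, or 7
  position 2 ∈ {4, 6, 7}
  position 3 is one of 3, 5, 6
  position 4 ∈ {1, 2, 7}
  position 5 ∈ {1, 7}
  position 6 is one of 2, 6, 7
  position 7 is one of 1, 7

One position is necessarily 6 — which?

position 6

The 7 variables together cover exactly {1, 2, 3, 4, 5, 6, 7} — 7 values for 7 variables — and 4 appears only in position 2's list, so position 2 = 4.
position 5 and position 7 between them cover only {1, 7} — a naked pair. Remove those values from position 1, position 4, position 6.
position 4 must be 2 (only option left). Strike 2 from position 6.
So 6 goes to position 6.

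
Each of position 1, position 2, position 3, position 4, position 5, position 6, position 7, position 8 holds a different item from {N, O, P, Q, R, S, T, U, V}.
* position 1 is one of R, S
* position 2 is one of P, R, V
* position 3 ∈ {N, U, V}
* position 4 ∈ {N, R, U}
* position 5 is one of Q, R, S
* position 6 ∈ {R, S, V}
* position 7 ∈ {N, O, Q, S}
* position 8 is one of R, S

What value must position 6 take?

Among the 8 variables, O fits only position 7 (and all 8 values in {N, O, P, Q, R, S, U, V} must be used), so position 7 = O.
The 7 still-open variables draw from only 7 values {N, P, Q, R, S, U, V}, so each is used; only position 2 can be P, hence position 2 = P.
The 6 still-open variables together cover exactly {N, Q, R, S, U, V} — 6 values for 6 variables — and Q appears only in position 5's list, so position 5 = Q.
The 2 variables position 1 and position 8 are confined to {R, S}, which locks those values in; drop them from position 4, position 6.
So position 6 = V.

V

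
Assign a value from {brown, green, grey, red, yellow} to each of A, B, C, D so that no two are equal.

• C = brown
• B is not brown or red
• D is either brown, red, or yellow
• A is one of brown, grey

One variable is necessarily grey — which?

A

C has just one choice, so C = brown. So A, D can't be brown.
So grey goes to A.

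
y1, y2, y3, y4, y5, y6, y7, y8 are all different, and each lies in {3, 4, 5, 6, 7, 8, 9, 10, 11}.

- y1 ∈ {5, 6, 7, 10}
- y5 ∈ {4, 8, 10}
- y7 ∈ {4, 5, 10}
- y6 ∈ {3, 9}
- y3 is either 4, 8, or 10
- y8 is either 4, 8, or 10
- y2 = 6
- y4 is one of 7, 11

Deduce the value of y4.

11

y2's domain is down to {6}, so y2 = 6. Eliminate 6 elsewhere: y1.
The 3 variables y3, y5, y8 are confined to {4, 8, 10}, which locks those values in; drop them from y1, y7.
That leaves y7 = 5. Eliminate 5 elsewhere: y1.
y1 has just one choice, so y1 = 7. Eliminate 7 elsewhere: y4.
So y4 = 11.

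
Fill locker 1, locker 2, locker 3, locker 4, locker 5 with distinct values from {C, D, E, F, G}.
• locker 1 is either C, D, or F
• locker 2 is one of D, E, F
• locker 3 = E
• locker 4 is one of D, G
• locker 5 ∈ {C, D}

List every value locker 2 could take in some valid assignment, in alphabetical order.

D, F

locker 3 must be E (only option left). Remove E from locker 2.
Among the 4 still-open variables, G fits only locker 4 (and all 4 values in {C, D, F, G} must be used), so locker 4 = G.
No further eliminations apply; locker 2 can still be any of D, F.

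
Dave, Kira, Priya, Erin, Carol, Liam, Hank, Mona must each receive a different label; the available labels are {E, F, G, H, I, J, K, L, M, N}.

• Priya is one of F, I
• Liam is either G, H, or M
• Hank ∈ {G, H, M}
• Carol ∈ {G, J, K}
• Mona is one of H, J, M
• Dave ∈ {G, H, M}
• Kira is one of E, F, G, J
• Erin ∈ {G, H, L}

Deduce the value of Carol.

K

The 3 variables Dave, Liam, Hank are confined to {G, H, M}, which locks those values in; drop them from Kira, Erin, Carol, Mona.
Erin's domain is down to {L}, so Erin = L.
Mona must be J (only option left). So Kira, Carol can't be J.
So Carol = K.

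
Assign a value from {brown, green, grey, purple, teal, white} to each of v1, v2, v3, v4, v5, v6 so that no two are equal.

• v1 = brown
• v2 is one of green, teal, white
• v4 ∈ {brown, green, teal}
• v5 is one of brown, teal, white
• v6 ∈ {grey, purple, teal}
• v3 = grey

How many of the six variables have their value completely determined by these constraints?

3

v1's domain is down to {brown}, so v1 = brown. Remove brown from v4, v5.
v3 must be grey (only option left). Eliminate grey elsewhere: v6.
The 4 still-open variables together cover exactly {green, purple, teal, white} — 4 values for 4 variables — and purple appears only in v6's list, so v6 = purple.
Determined: v1=brown, v3=grey, v6=purple. The other variables each still have more than one consistent value. That makes 3.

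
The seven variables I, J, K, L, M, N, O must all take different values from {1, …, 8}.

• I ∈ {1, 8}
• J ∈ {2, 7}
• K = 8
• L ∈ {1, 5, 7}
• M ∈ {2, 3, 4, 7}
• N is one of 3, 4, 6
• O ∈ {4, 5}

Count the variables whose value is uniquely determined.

K must be 8 (only option left). Strike 8 from I.
I must be 1 (only option left). Strike 1 from L.
Determined: I=1, K=8. The other variables each still have more than one consistent value. That makes 2.

2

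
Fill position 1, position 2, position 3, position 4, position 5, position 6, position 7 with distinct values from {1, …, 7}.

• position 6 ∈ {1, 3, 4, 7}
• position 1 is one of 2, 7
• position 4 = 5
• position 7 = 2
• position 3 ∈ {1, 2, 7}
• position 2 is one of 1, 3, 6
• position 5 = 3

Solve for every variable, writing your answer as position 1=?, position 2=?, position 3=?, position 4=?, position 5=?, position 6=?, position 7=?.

position 4 must be 5 (only option left).
position 5's domain is down to {3}, so position 5 = 3. So position 2, position 6 can't be 3.
position 7's domain is down to {2}, so position 7 = 2. Remove 2 from position 1, position 3.
position 1 must be 7 (only option left). Remove 7 from position 3, position 6.
position 3 has just one choice, so position 3 = 1. Strike 1 from position 2, position 6.
That leaves position 6 = 4.
position 2 has just one choice, so position 2 = 6.

position 1=7, position 2=6, position 3=1, position 4=5, position 5=3, position 6=4, position 7=2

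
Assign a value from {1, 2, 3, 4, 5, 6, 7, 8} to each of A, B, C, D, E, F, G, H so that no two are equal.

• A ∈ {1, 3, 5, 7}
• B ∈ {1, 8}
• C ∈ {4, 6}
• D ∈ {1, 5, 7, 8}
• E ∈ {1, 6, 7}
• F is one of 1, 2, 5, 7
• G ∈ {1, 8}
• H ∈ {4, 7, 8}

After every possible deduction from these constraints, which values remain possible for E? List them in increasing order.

The 8 variables draw from only 8 values {1, 2, 3, 4, 5, 6, 7, 8}, so each is used; only F can be 2, hence F = 2.
The 7 still-open variables together cover exactly {1, 3, 4, 5, 6, 7, 8} — 7 values for 7 variables — and 3 appears only in A's list, so A = 3.
The 6 still-open variables draw from only 6 values {1, 4, 5, 6, 7, 8}, so each is used; only D can be 5, hence D = 5.
B and G share exactly the 2 values {1, 8}; by pigeonhole those values go to them, so strike 1, 8 from E, H.
No further eliminations apply; E can still be any of 6, 7.

6, 7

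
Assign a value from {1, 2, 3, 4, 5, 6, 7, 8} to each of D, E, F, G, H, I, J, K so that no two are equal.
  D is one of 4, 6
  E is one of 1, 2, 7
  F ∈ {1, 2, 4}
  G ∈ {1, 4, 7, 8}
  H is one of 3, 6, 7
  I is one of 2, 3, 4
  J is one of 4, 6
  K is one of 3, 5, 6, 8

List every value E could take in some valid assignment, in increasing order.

1, 2, 7

The 8 variables together cover exactly {1, 2, 3, 4, 5, 6, 7, 8} — 8 values for 8 variables — and 5 appears only in K's list, so K = 5.
The 7 still-open variables draw from only 7 values {1, 2, 3, 4, 6, 7, 8}, so each is used; only G can be 8, hence G = 8.
The 2 variables D and J are confined to {4, 6}, which locks those values in; drop them from F, H, I.
No further eliminations apply; E can still be any of 1, 2, 7.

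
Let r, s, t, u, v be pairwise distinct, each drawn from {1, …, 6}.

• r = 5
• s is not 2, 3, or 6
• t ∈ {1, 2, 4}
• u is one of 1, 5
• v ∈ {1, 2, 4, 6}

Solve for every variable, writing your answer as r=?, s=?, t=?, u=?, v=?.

r must be 5 (only option left). Strike 5 from s, u.
That leaves u = 1. Remove 1 from s, t, v.
s's domain is down to {4}, so s = 4. So t, v can't be 4.
t's domain is down to {2}, so t = 2. Eliminate 2 elsewhere: v.
v must be 6 (only option left).

r=5, s=4, t=2, u=1, v=6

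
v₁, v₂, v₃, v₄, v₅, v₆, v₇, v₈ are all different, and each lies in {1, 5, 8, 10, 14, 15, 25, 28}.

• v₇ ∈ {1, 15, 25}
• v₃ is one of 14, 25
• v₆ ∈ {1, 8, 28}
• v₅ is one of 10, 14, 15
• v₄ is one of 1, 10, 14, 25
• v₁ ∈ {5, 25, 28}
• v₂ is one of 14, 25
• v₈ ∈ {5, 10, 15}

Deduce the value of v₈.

5

The 8 variables together cover exactly {1, 5, 8, 10, 14, 15, 25, 28} — 8 values for 8 variables — and 8 appears only in v₆'s list, so v₆ = 8.
The 7 still-open variables draw from only 7 values {1, 5, 10, 14, 15, 25, 28}, so each is used; only v₁ can be 28, hence v₁ = 28.
The 6 still-open variables together cover exactly {1, 5, 10, 14, 15, 25} — 6 values for 6 variables — and 5 appears only in v₈'s list, so v₈ = 5.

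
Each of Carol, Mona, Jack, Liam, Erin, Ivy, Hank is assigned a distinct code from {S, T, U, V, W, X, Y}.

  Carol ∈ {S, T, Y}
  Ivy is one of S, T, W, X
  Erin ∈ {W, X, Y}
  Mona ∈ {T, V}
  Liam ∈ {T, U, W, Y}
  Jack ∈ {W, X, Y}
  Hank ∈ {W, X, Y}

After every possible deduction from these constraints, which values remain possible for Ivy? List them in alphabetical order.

Among the 7 variables, U fits only Liam (and all 7 values in {S, T, U, V, W, X, Y} must be used), so Liam = U.
The 6 still-open variables together cover exactly {S, T, V, W, X, Y} — 6 values for 6 variables — and V appears only in Mona's list, so Mona = V.
The 3 variables Jack, Erin, Hank are confined to {W, X, Y}, which locks those values in; drop them from Carol, Ivy.
No further eliminations apply; Ivy can still be any of S, T.

S, T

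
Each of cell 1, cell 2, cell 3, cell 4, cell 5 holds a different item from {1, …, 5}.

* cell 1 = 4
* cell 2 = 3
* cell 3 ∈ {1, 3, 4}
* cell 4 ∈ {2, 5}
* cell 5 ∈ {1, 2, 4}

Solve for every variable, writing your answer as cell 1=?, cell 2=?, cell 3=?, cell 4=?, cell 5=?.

cell 1 must be 4 (only option left). So cell 3, cell 5 can't be 4.
That leaves cell 2 = 3. So cell 3 can't be 3.
That leaves cell 3 = 1. Eliminate 1 elsewhere: cell 5.
cell 5 must be 2 (only option left). Eliminate 2 elsewhere: cell 4.
cell 4 has just one choice, so cell 4 = 5.

cell 1=4, cell 2=3, cell 3=1, cell 4=5, cell 5=2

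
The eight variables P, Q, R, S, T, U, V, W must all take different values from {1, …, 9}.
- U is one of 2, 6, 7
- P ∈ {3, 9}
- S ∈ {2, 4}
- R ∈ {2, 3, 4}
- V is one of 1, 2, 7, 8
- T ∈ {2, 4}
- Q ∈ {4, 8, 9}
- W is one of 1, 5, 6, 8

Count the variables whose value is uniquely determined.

S and T between them cover only {2, 4} — a naked pair. Remove those values from Q, R, U, V.
R's domain is down to {3}, so R = 3. Eliminate 3 elsewhere: P.
P must be 9 (only option left). Remove 9 from Q.
That leaves Q = 8. Remove 8 from V, W.
Determined: P=9, Q=8, R=3. The other variables each still have more than one consistent value. That makes 3.

3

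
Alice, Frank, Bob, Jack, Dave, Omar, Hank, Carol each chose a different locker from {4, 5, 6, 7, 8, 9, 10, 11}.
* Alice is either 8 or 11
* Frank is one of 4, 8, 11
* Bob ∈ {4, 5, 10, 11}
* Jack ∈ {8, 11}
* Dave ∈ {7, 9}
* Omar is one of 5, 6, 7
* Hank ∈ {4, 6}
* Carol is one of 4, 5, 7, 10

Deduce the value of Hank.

Among the 8 variables, 9 fits only Dave (and all 8 values in {4, 5, 6, 7, 8, 9, 10, 11} must be used), so Dave = 9.
The 2 variables Alice and Jack are confined to {8, 11}, which locks those values in; drop them from Frank, Bob.
Frank must be 4 (only option left). Eliminate 4 elsewhere: Bob, Hank, Carol.
So Hank = 6.

6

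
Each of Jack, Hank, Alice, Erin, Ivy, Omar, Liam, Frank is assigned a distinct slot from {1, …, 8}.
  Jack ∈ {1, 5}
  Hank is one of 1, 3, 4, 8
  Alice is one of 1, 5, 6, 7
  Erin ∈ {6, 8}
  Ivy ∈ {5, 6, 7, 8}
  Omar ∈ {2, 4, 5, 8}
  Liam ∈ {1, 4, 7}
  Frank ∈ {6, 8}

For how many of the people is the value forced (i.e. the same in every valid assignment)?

3

The 8 variables draw from only 8 values {1, 2, 3, 4, 5, 6, 7, 8}, so each is used; only Omar can be 2, hence Omar = 2.
The 7 still-open variables draw from only 7 values {1, 3, 4, 5, 6, 7, 8}, so each is used; only Hank can be 3, hence Hank = 3.
The 6 still-open variables together cover exactly {1, 4, 5, 6, 7, 8} — 6 values for 6 variables — and 4 appears only in Liam's list, so Liam = 4.
Erin and Frank between them cover only {6, 8} — a naked pair. Remove those values from Alice, Ivy.
Determined: Hank=3, Omar=2, Liam=4. The other people each still have more than one consistent value. That makes 3.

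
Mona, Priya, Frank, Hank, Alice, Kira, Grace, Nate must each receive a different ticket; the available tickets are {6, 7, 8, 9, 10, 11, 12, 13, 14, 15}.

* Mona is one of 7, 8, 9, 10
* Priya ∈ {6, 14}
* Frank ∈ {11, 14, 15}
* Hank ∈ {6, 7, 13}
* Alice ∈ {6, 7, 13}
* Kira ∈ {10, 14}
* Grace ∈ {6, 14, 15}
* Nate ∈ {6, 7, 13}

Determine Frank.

11

The 3 variables Hank, Alice, Nate are confined to {6, 7, 13}, which locks those values in; drop them from Mona, Priya, Grace.
Priya's domain is down to {14}, so Priya = 14. Remove 14 from Frank, Kira, Grace.
Kira must be 10 (only option left). So Mona can't be 10.
Grace's domain is down to {15}, so Grace = 15. Eliminate 15 elsewhere: Frank.
So Frank = 11.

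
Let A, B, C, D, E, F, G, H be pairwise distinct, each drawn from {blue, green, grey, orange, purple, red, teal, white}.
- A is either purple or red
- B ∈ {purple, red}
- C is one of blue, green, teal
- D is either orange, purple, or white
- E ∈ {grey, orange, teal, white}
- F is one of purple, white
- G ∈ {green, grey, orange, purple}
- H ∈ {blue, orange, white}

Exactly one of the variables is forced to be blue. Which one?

A and B share exactly the 2 values {purple, red}; by pigeonhole those values go to them, so strike purple, red from D, F, G.
That leaves F = white. Eliminate white elsewhere: D, E, H.
D has just one choice, so D = orange. Remove orange from E, G, H.
So blue goes to H.

H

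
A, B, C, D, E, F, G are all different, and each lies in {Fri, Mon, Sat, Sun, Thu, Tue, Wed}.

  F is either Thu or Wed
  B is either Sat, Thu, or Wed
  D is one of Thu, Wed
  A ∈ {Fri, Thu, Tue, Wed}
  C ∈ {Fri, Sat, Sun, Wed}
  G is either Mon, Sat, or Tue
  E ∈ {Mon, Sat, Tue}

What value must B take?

The 7 variables together cover exactly {Fri, Mon, Sat, Sun, Thu, Tue, Wed} — 7 values for 7 variables — and Sun appears only in C's list, so C = Sun.
The 6 still-open variables draw from only 6 values {Fri, Mon, Sat, Thu, Tue, Wed}, so each is used; only A can be Fri, hence A = Fri.
D and F share exactly the 2 values {Thu, Wed}; by pigeonhole those values go to them, so strike Thu, Wed from B.
So B = Sat.

Sat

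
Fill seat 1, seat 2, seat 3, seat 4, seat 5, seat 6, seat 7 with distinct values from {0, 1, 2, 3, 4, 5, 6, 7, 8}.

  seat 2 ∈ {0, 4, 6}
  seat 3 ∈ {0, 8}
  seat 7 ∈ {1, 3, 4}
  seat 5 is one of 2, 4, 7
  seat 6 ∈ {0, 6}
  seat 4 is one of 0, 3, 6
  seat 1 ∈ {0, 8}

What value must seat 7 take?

seat 1 and seat 3 between them cover only {0, 8} — a naked pair. Remove those values from seat 2, seat 4, seat 6.
seat 6 has just one choice, so seat 6 = 6. Eliminate 6 elsewhere: seat 2, seat 4.
seat 2's domain is down to {4}, so seat 2 = 4. So seat 5, seat 7 can't be 4.
seat 4 must be 3 (only option left). So seat 7 can't be 3.
So seat 7 = 1.

1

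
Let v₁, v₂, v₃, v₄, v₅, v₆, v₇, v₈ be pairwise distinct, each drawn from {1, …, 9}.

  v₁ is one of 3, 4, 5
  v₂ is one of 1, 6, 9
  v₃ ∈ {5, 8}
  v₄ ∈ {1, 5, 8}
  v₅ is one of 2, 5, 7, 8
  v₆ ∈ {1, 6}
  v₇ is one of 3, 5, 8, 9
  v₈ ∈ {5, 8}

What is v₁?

v₃ and v₈ share exactly the 2 values {5, 8}; by pigeonhole those values go to them, so strike 5, 8 from v₁, v₄, v₅, v₇.
v₄'s domain is down to {1}, so v₄ = 1. So v₂, v₆ can't be 1.
That leaves v₆ = 6. So v₂ can't be 6.
v₂ must be 9 (only option left). Strike 9 from v₇.
That leaves v₇ = 3. Strike 3 from v₁.
So v₁ = 4.

4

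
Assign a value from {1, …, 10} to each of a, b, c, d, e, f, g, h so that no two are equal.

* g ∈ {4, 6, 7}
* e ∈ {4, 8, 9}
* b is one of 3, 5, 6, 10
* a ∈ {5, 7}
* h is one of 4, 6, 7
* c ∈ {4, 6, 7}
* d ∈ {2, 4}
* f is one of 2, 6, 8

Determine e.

c, g, h between them cover only {4, 6, 7} — a naked triple. Remove those values from a, b, d, e, f.
a must be 5 (only option left). Eliminate 5 elsewhere: b.
d has just one choice, so d = 2. Strike 2 from f.
That leaves f = 8. So e can't be 8.
So e = 9.

9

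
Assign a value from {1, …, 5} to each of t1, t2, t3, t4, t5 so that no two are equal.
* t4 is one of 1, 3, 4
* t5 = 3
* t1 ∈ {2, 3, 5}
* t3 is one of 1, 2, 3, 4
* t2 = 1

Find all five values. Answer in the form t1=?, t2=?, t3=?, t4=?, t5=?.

t2 must be 1 (only option left). Remove 1 from t3, t4.
t5 has just one choice, so t5 = 3. Remove 3 from t1, t3, t4.
That leaves t4 = 4. Remove 4 from t3.
That leaves t3 = 2. So t1 can't be 2.
t1 has just one choice, so t1 = 5.

t1=5, t2=1, t3=2, t4=4, t5=3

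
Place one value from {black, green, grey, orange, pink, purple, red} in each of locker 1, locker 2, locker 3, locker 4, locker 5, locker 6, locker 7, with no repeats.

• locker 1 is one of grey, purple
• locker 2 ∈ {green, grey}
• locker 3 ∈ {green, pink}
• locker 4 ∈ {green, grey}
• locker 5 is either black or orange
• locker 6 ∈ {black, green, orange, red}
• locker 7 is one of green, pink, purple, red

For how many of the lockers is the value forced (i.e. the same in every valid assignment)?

3

The 2 variables locker 2 and locker 4 are confined to {green, grey}, which locks those values in; drop them from locker 1, locker 3, locker 6, locker 7.
locker 1's domain is down to {purple}, so locker 1 = purple. Remove purple from locker 7.
locker 3 has just one choice, so locker 3 = pink. So locker 7 can't be pink.
That leaves locker 7 = red. So locker 6 can't be red.
Determined: locker 1=purple, locker 3=pink, locker 7=red. The other lockers each still have more than one consistent value. That makes 3.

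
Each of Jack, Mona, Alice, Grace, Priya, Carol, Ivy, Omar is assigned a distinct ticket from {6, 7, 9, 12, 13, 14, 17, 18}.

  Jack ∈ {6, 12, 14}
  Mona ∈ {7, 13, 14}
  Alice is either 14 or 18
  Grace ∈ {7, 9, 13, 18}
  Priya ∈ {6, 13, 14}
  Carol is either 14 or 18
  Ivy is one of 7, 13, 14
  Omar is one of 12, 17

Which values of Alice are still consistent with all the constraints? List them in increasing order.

The 8 variables together cover exactly {6, 7, 9, 12, 13, 14, 17, 18} — 8 values for 8 variables — and 9 appears only in Grace's list, so Grace = 9.
Among the 7 still-open variables, 17 fits only Omar (and all 7 values in {6, 7, 12, 13, 14, 17, 18} must be used), so Omar = 17.
The 6 still-open variables together cover exactly {6, 7, 12, 13, 14, 18} — 6 values for 6 variables — and 12 appears only in Jack's list, so Jack = 12.
The 5 still-open variables draw from only 5 values {6, 7, 13, 14, 18}, so each is used; only Priya can be 6, hence Priya = 6.
The 2 variables Alice and Carol are confined to {14, 18}, which locks those values in; drop them from Mona, Ivy.
No further eliminations apply; Alice can still be any of 14, 18.

14, 18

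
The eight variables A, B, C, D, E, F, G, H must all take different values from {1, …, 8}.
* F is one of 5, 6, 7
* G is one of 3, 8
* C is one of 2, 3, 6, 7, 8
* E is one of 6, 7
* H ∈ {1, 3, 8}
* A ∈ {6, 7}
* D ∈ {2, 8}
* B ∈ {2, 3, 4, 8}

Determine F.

5

Among the 8 variables, 1 fits only H (and all 8 values in {1, 2, 3, 4, 5, 6, 7, 8} must be used), so H = 1.
The 7 still-open variables together cover exactly {2, 3, 4, 5, 6, 7, 8} — 7 values for 7 variables — and 4 appears only in B's list, so B = 4.
Among the 6 still-open variables, 5 fits only F (and all 6 values in {2, 3, 5, 6, 7, 8} must be used), so F = 5.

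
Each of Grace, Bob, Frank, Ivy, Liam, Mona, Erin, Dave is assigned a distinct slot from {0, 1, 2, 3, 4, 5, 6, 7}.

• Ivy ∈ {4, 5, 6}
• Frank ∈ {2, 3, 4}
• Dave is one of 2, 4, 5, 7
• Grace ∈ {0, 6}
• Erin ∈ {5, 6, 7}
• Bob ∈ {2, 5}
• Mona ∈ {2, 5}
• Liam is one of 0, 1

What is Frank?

3

The 8 variables together cover exactly {0, 1, 2, 3, 4, 5, 6, 7} — 8 values for 8 variables — and 1 appears only in Liam's list, so Liam = 1.
Among the 7 still-open variables, 0 fits only Grace (and all 7 values in {0, 2, 3, 4, 5, 6, 7} must be used), so Grace = 0.
Among the 6 still-open variables, 3 fits only Frank (and all 6 values in {2, 3, 4, 5, 6, 7} must be used), so Frank = 3.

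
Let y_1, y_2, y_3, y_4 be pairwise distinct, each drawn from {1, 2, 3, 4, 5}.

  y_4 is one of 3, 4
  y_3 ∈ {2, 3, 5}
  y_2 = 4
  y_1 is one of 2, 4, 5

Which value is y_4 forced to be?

3

y_2 has just one choice, so y_2 = 4. Remove 4 from y_1, y_4.
So y_4 = 3.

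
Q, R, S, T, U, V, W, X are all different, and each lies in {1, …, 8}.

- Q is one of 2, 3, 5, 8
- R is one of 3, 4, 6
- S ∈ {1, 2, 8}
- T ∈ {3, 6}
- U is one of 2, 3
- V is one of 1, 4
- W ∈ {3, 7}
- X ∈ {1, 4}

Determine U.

Among the 8 variables, 5 fits only Q (and all 8 values in {1, 2, 3, 4, 5, 6, 7, 8} must be used), so Q = 5.
Among the 7 still-open variables, 7 fits only W (and all 7 values in {1, 2, 3, 4, 6, 7, 8} must be used), so W = 7.
The 6 still-open variables draw from only 6 values {1, 2, 3, 4, 6, 8}, so each is used; only S can be 8, hence S = 8.
The 5 still-open variables together cover exactly {1, 2, 3, 4, 6} — 5 values for 5 variables — and 2 appears only in U's list, so U = 2.

2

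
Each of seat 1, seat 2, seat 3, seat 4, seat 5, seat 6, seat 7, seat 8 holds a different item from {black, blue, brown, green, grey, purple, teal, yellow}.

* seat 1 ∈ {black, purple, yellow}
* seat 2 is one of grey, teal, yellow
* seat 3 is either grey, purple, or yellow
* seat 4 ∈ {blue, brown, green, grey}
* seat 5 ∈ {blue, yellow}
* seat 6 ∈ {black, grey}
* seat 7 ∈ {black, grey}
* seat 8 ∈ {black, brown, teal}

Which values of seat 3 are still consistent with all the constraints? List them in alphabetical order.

purple, yellow

The 8 variables draw from only 8 values {black, blue, brown, green, grey, purple, teal, yellow}, so each is used; only seat 4 can be green, hence seat 4 = green.
Among the 7 still-open variables, blue fits only seat 5 (and all 7 values in {black, blue, brown, grey, purple, teal, yellow} must be used), so seat 5 = blue.
Among the 6 still-open variables, brown fits only seat 8 (and all 6 values in {black, brown, grey, purple, teal, yellow} must be used), so seat 8 = brown.
The 5 still-open variables draw from only 5 values {black, grey, purple, teal, yellow}, so each is used; only seat 2 can be teal, hence seat 2 = teal.
seat 6 and seat 7 between them cover only {black, grey} — a naked pair. Remove those values from seat 1, seat 3.
No further eliminations apply; seat 3 can still be any of purple, yellow.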